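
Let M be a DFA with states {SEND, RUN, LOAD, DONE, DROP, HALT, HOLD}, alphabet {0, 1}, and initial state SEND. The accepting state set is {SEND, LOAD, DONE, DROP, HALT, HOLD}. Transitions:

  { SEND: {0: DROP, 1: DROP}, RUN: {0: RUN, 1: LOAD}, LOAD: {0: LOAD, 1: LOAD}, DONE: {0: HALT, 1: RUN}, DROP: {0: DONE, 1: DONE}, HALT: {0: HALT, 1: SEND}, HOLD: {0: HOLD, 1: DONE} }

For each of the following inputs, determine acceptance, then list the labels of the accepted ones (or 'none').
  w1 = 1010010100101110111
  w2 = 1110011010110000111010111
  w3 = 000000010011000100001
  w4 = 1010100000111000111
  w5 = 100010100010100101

w1: SEND → DROP → DONE → RUN → RUN → RUN → LOAD → LOAD → LOAD → LOAD → LOAD → LOAD → LOAD → LOAD → LOAD → LOAD → LOAD → LOAD → LOAD → LOAD  → end LOAD, accepted
w2: SEND → DROP → DONE → RUN → RUN → RUN → LOAD → LOAD → LOAD → LOAD → LOAD → LOAD → LOAD → LOAD → LOAD → LOAD → LOAD → LOAD → LOAD → LOAD → LOAD → LOAD → LOAD → LOAD → LOAD → LOAD  → end LOAD, accepted
w3: SEND → DROP → DONE → HALT → HALT → HALT → HALT → HALT → SEND → DROP → DONE → RUN → LOAD → LOAD → LOAD → LOAD → LOAD → LOAD → LOAD → LOAD → LOAD → LOAD  → end LOAD, accepted
w4: SEND → DROP → DONE → RUN → RUN → LOAD → LOAD → LOAD → LOAD → LOAD → LOAD → LOAD → LOAD → LOAD → LOAD → LOAD → LOAD → LOAD → LOAD → LOAD  → end LOAD, accepted
w5: SEND → DROP → DONE → HALT → HALT → SEND → DROP → DONE → HALT → HALT → HALT → SEND → DROP → DONE → HALT → HALT → SEND → DROP → DONE  → end DONE, accepted

w1, w2, w3, w4, w5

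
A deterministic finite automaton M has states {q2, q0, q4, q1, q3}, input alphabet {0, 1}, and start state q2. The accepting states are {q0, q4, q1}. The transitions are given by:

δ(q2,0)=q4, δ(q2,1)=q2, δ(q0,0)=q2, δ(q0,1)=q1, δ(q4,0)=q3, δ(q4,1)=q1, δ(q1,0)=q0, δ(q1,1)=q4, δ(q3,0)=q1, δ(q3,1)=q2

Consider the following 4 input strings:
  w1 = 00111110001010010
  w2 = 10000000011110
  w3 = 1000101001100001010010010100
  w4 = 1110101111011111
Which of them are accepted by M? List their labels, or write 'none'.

w1, w2

w1: Trace: q2 -0-> q4 -0-> q3 -1-> q2 -1-> q2 -1-> q2 -1-> q2 -1-> q2 -0-> q4 -0-> q3 -0-> q1 -1-> q4 -0-> q3 -1-> q2 -0-> q4 -0-> q3 -1-> q2 -0-> q4  → end q4, accepted
w2: Trace: q2 -1-> q2 -0-> q4 -0-> q3 -0-> q1 -0-> q0 -0-> q2 -0-> q4 -0-> q3 -0-> q1 -1-> q4 -1-> q1 -1-> q4 -1-> q1 -0-> q0  → end q0, accepted
w3: Trace: q2 -1-> q2 -0-> q4 -0-> q3 -0-> q1 -1-> q4 -0-> q3 -1-> q2 -0-> q4 -0-> q3 -1-> q2 -1-> q2 -0-> q4 -0-> q3 -0-> q1 -0-> q0 -1-> q1 -0-> q0 -1-> q1 -0-> q0 -0-> q2 -1-> q2 -0-> q4 -0-> q3 -1-> q2 -0-> q4 -1-> q1 -0-> q0 -0-> q2  → end q2, rejected
w4: Trace: q2 -1-> q2 -1-> q2 -1-> q2 -0-> q4 -1-> q1 -0-> q0 -1-> q1 -1-> q4 -1-> q1 -1-> q4 -0-> q3 -1-> q2 -1-> q2 -1-> q2 -1-> q2 -1-> q2  → end q2, rejected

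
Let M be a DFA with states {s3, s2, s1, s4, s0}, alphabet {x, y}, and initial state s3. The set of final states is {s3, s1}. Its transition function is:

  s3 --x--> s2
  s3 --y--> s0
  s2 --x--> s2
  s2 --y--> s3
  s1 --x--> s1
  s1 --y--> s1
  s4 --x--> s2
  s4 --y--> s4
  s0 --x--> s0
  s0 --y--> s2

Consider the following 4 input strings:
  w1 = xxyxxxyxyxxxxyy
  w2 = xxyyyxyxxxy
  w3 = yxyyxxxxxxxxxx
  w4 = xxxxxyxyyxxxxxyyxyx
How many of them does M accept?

1

w1: Trace: s3 -x-> s2 -x-> s2 -y-> s3 -x-> s2 -x-> s2 -x-> s2 -y-> s3 -x-> s2 -y-> s3 -x-> s2 -x-> s2 -x-> s2 -x-> s2 -y-> s3 -y-> s0  → end s0, rejected
w2: Trace: s3 -x-> s2 -x-> s2 -y-> s3 -y-> s0 -y-> s2 -x-> s2 -y-> s3 -x-> s2 -x-> s2 -x-> s2 -y-> s3  → end s3, accepted
w3: Trace: s3 -y-> s0 -x-> s0 -y-> s2 -y-> s3 -x-> s2 -x-> s2 -x-> s2 -x-> s2 -x-> s2 -x-> s2 -x-> s2 -x-> s2 -x-> s2 -x-> s2  → end s2, rejected
w4: Trace: s3 -x-> s2 -x-> s2 -x-> s2 -x-> s2 -x-> s2 -y-> s3 -x-> s2 -y-> s3 -y-> s0 -x-> s0 -x-> s0 -x-> s0 -x-> s0 -x-> s0 -y-> s2 -y-> s3 -x-> s2 -y-> s3 -x-> s2  → end s2, rejected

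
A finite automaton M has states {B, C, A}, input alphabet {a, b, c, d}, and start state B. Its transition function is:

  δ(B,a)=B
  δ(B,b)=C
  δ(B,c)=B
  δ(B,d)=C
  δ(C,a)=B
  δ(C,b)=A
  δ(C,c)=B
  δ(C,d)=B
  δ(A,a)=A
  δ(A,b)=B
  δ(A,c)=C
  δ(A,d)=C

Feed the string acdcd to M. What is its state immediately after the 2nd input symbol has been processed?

B → B → B
After 2 symbols: B.

B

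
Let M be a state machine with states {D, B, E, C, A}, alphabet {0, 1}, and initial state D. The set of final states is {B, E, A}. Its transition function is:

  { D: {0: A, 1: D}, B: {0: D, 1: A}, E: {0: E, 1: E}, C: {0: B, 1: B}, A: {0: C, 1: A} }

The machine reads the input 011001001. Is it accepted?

Yes

start at D
read '0': D → A
read '1': A → A
read '1': A → A
read '0': A → C
read '0': C → B
read '1': B → A
read '0': A → C
read '0': C → B
read '1': B → A
End state A is accepting.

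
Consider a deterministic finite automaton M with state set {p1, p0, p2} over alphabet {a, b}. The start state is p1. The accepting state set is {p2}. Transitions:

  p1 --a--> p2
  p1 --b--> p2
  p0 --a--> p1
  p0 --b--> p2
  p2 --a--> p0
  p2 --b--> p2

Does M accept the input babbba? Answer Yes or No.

start at p1
read 'b': p1 → p2
read 'a': p2 → p0
read 'b': p0 → p2
read 'b': p2 → p2
read 'b': p2 → p2
read 'a': p2 → p0
End state p0 is not accepting.

No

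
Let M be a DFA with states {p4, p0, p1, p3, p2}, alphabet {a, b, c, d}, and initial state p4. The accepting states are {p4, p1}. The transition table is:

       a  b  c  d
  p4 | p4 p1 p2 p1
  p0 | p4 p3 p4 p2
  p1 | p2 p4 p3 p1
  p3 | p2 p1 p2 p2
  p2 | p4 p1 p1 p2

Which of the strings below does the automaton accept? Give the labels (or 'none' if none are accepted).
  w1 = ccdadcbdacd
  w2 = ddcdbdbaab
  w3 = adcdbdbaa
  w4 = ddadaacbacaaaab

w1, w2, w3, w4

w1: p4 → p2 → p1 → p1 → p2 → p2 → p1 → p4 → p1 → p2 → p1 → p1  → end p1, accepted
w2: p4 → p1 → p1 → p3 → p2 → p1 → p1 → p4 → p4 → p4 → p1  → end p1, accepted
w3: p4 → p4 → p1 → p3 → p2 → p1 → p1 → p4 → p4 → p4  → end p4, accepted
w4: p4 → p1 → p1 → p2 → p2 → p4 → p4 → p2 → p1 → p2 → p1 → p2 → p4 → p4 → p4 → p1  → end p1, accepted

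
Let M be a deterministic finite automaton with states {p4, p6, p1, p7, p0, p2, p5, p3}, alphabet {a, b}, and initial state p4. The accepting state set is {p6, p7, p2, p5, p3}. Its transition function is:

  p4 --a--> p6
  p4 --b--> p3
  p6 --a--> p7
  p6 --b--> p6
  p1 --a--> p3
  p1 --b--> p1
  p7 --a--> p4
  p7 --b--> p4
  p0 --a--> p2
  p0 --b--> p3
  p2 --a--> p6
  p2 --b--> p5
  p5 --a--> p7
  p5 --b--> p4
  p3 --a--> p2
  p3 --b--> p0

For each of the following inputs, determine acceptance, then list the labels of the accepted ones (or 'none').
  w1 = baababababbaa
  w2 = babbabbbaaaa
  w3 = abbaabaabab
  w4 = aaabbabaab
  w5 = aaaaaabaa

w1, w2, w4, w5

w1: Trace: p4 -b-> p3 -a-> p2 -a-> p6 -b-> p6 -a-> p7 -b-> p4 -a-> p6 -b-> p6 -a-> p7 -b-> p4 -b-> p3 -a-> p2 -a-> p6  → end p6, accepted
w2: Trace: p4 -b-> p3 -a-> p2 -b-> p5 -b-> p4 -a-> p6 -b-> p6 -b-> p6 -b-> p6 -a-> p7 -a-> p4 -a-> p6 -a-> p7  → end p7, accepted
w3: Trace: p4 -a-> p6 -b-> p6 -b-> p6 -a-> p7 -a-> p4 -b-> p3 -a-> p2 -a-> p6 -b-> p6 -a-> p7 -b-> p4  → end p4, rejected
w4: Trace: p4 -a-> p6 -a-> p7 -a-> p4 -b-> p3 -b-> p0 -a-> p2 -b-> p5 -a-> p7 -a-> p4 -b-> p3  → end p3, accepted
w5: Trace: p4 -a-> p6 -a-> p7 -a-> p4 -a-> p6 -a-> p7 -a-> p4 -b-> p3 -a-> p2 -a-> p6  → end p6, accepted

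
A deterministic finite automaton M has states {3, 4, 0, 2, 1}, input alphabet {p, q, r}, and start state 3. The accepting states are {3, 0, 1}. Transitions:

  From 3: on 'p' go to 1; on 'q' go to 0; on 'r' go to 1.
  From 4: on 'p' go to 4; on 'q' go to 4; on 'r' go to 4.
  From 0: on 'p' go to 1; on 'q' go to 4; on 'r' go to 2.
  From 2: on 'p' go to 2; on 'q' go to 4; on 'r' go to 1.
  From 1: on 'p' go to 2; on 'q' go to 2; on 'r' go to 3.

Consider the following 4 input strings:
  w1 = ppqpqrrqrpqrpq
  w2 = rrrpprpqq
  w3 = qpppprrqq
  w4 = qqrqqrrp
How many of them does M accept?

0

w1: 3 → 1 → 2 → 4 → 4 → 4 → 4 → 4 → 4 → 4 → 4 → 4 → 4 → 4 → 4  → end 4, rejected
w2: 3 → 1 → 3 → 1 → 2 → 2 → 1 → 2 → 4 → 4  → end 4, rejected
w3: 3 → 0 → 1 → 2 → 2 → 2 → 1 → 3 → 0 → 4  → end 4, rejected
w4: 3 → 0 → 4 → 4 → 4 → 4 → 4 → 4 → 4  → end 4, rejected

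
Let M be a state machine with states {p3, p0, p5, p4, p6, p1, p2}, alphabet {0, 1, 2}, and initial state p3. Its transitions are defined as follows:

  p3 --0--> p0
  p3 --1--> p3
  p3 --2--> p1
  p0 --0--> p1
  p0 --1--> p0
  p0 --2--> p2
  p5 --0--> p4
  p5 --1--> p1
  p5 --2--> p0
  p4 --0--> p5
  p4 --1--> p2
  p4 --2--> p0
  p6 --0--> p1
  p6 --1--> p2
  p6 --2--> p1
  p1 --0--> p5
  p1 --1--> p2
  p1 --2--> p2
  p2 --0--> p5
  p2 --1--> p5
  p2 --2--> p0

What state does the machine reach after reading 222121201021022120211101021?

Trace: p3 -2-> p1 -2-> p2 -2-> p0 -1-> p0 -2-> p2 -1-> p5 -2-> p0 -0-> p1 -1-> p2 -0-> p5 -2-> p0 -1-> p0 -0-> p1 -2-> p2 -2-> p0 -1-> p0 -2-> p2 -0-> p5 -2-> p0 -1-> p0 -1-> p0 -1-> p0 -0-> p1 -1-> p2 -0-> p5 -2-> p0 -1-> p0

p0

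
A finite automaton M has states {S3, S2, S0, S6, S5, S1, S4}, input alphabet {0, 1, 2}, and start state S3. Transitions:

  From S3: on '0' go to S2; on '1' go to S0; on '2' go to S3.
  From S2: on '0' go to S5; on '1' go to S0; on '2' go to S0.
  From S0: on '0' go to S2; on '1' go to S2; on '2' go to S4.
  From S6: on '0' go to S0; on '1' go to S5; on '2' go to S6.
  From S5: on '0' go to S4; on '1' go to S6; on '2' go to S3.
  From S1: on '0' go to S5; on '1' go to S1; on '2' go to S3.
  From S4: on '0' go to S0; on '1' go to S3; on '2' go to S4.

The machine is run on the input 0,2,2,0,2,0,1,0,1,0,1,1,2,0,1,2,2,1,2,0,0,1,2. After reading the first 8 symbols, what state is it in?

S5

Trace: S3 -0-> S2 -2-> S0 -2-> S4 -0-> S0 -2-> S4 -0-> S0 -1-> S2 -0-> S5
After 8 symbols: S5.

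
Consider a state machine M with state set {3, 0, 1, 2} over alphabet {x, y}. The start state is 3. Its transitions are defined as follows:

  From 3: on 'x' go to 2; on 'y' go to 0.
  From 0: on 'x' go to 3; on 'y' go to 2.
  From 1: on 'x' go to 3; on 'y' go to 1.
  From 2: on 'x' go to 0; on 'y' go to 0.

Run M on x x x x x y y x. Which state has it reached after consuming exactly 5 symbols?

0

start at 3
read 'x': 3 → 2
read 'x': 2 → 0
read 'x': 0 → 3
read 'x': 3 → 2
read 'x': 2 → 0
After 5 symbols: 0.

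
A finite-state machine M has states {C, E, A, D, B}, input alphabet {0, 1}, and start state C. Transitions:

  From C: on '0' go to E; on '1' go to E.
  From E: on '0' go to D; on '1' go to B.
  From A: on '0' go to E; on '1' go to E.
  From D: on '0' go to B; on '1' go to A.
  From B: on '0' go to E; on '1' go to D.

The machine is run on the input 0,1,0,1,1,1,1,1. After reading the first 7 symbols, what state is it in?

Trace: C -0-> E -1-> B -0-> E -1-> B -1-> D -1-> A -1-> E
After 7 symbols: E.

E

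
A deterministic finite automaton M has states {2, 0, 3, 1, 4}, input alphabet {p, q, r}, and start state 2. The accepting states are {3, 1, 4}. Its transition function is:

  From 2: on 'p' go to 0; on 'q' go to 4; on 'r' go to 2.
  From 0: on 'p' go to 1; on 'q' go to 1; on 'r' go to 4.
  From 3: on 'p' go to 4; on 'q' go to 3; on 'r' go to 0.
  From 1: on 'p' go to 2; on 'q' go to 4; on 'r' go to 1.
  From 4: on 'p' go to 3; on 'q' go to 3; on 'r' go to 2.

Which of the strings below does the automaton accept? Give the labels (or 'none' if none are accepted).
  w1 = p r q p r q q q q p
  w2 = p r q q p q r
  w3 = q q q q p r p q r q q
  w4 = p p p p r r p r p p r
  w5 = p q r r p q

w1:
  start at 2
  read 'p': 2 → 0
  read 'r': 0 → 4
  read 'q': 4 → 3
  read 'p': 3 → 4
  read 'r': 4 → 2
  read 'q': 2 → 4
  read 'q': 4 → 3
  read 'q': 3 → 3
  read 'q': 3 → 3
  read 'p': 3 → 4
  end 4, accepted
w2:
  start at 2
  read 'p': 2 → 0
  read 'r': 0 → 4
  read 'q': 4 → 3
  read 'q': 3 → 3
  read 'p': 3 → 4
  read 'q': 4 → 3
  read 'r': 3 → 0
  end 0, rejected
w3:
  start at 2
  read 'q': 2 → 4
  read 'q': 4 → 3
  read 'q': 3 → 3
  read 'q': 3 → 3
  read 'p': 3 → 4
  read 'r': 4 → 2
  read 'p': 2 → 0
  read 'q': 0 → 1
  read 'r': 1 → 1
  read 'q': 1 → 4
  read 'q': 4 → 3
  end 3, accepted
w4:
  start at 2
  read 'p': 2 → 0
  read 'p': 0 → 1
  read 'p': 1 → 2
  read 'p': 2 → 0
  read 'r': 0 → 4
  read 'r': 4 → 2
  read 'p': 2 → 0
  read 'r': 0 → 4
  read 'p': 4 → 3
  read 'p': 3 → 4
  read 'r': 4 → 2
  end 2, rejected
w5:
  start at 2
  read 'p': 2 → 0
  read 'q': 0 → 1
  read 'r': 1 → 1
  read 'r': 1 → 1
  read 'p': 1 → 2
  read 'q': 2 → 4
  end 4, accepted

w1, w3, w5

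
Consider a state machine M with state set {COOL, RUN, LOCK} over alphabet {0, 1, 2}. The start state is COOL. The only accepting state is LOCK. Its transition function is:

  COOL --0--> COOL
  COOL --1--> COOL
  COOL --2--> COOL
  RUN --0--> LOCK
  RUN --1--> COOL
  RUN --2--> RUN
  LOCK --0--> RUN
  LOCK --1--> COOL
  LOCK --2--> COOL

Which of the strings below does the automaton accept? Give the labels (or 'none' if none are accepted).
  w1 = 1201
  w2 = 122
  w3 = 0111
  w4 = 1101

none

w1:
  start at COOL
  read '1': COOL → COOL
  read '2': COOL → COOL
  read '0': COOL → COOL
  read '1': COOL → COOL
  end COOL, rejected
w2:
  start at COOL
  read '1': COOL → COOL
  read '2': COOL → COOL
  read '2': COOL → COOL
  end COOL, rejected
w3:
  start at COOL
  read '0': COOL → COOL
  read '1': COOL → COOL
  read '1': COOL → COOL
  read '1': COOL → COOL
  end COOL, rejected
w4:
  start at COOL
  read '1': COOL → COOL
  read '1': COOL → COOL
  read '0': COOL → COOL
  read '1': COOL → COOL
  end COOL, rejected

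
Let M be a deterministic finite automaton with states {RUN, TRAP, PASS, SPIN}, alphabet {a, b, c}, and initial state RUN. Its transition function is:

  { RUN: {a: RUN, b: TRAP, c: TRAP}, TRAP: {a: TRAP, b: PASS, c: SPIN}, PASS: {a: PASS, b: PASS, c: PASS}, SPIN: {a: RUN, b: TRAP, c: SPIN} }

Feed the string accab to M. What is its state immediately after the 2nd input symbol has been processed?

Trace: RUN -a-> RUN -c-> TRAP
After 2 symbols: TRAP.

TRAP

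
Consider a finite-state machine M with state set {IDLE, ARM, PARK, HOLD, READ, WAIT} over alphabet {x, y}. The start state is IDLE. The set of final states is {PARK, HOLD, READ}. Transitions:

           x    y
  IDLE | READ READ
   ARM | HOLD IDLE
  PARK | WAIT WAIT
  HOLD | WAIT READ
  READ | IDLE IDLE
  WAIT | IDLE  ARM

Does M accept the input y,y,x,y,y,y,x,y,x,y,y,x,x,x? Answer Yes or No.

IDLE → READ → IDLE → READ → IDLE → READ → IDLE → READ → IDLE → READ → IDLE → READ → IDLE → READ → IDLE
End state IDLE is not accepting.

No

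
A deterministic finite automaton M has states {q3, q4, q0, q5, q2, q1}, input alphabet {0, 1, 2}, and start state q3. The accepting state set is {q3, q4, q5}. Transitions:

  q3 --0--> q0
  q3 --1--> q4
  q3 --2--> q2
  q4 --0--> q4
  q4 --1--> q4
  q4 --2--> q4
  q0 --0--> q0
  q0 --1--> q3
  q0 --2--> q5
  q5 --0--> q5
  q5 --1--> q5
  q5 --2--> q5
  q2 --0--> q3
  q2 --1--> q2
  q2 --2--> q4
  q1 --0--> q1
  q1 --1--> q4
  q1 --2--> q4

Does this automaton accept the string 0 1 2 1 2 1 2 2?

q3 → q0 → q3 → q2 → q2 → q4 → q4 → q4 → q4
End state q4 is accepting.

Yes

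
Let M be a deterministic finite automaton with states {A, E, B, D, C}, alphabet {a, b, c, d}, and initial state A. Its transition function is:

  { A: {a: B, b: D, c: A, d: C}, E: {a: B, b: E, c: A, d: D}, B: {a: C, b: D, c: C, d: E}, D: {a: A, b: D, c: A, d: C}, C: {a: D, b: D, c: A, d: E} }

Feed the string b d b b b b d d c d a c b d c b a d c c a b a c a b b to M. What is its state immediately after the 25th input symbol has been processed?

B

start at A
read 'b': A → D
read 'd': D → C
read 'b': C → D
read 'b': D → D
read 'b': D → D
read 'b': D → D
read 'd': D → C
read 'd': C → E
read 'c': E → A
read 'd': A → C
read 'a': C → D
read 'c': D → A
read 'b': A → D
read 'd': D → C
read 'c': C → A
read 'b': A → D
read 'a': D → A
read 'd': A → C
read 'c': C → A
read 'c': A → A
read 'a': A → B
read 'b': B → D
read 'a': D → A
read 'c': A → A
read 'a': A → B
After 25 symbols: B.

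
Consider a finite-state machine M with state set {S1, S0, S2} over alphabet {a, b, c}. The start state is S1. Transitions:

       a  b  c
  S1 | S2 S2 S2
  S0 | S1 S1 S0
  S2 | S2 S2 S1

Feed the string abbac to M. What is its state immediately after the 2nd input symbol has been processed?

S2

S1 → S2 → S2
After 2 symbols: S2.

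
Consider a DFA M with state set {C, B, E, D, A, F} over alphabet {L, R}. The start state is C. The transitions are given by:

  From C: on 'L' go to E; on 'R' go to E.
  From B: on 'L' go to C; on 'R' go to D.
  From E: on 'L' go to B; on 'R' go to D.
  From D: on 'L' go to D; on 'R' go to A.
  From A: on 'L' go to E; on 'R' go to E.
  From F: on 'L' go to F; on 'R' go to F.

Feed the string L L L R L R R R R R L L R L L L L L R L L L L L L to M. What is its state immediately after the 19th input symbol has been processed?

start at C
read 'L': C → E
read 'L': E → B
read 'L': B → C
read 'R': C → E
read 'L': E → B
read 'R': B → D
read 'R': D → A
read 'R': A → E
read 'R': E → D
read 'R': D → A
read 'L': A → E
read 'L': E → B
read 'R': B → D
read 'L': D → D
read 'L': D → D
read 'L': D → D
read 'L': D → D
read 'L': D → D
read 'R': D → A
After 19 symbols: A.

A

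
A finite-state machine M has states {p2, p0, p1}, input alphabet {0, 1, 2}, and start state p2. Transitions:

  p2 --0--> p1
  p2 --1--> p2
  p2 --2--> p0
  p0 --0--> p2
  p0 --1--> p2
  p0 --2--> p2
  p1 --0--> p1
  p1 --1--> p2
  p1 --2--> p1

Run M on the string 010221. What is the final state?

p2

Trace: p2 -0-> p1 -1-> p2 -0-> p1 -2-> p1 -2-> p1 -1-> p2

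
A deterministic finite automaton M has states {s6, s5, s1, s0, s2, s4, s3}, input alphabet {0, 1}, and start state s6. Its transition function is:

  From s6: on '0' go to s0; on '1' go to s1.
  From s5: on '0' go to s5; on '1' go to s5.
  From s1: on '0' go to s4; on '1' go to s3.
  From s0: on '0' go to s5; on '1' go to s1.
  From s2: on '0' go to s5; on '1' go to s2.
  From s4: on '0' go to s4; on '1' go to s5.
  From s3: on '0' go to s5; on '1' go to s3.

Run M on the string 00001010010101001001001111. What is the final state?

s5

Trace: s6 -0-> s0 -0-> s5 -0-> s5 -0-> s5 -1-> s5 -0-> s5 -1-> s5 -0-> s5 -0-> s5 -1-> s5 -0-> s5 -1-> s5 -0-> s5 -1-> s5 -0-> s5 -0-> s5 -1-> s5 -0-> s5 -0-> s5 -1-> s5 -0-> s5 -0-> s5 -1-> s5 -1-> s5 -1-> s5 -1-> s5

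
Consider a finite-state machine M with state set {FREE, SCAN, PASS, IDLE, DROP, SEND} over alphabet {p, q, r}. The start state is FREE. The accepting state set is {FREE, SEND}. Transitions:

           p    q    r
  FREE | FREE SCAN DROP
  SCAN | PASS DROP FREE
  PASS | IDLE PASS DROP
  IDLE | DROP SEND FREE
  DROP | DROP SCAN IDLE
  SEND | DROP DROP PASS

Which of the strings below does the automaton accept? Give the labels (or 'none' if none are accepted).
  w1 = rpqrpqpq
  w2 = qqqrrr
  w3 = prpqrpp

w1: Trace: FREE -r-> DROP -p-> DROP -q-> SCAN -r-> FREE -p-> FREE -q-> SCAN -p-> PASS -q-> PASS  → end PASS, rejected
w2: Trace: FREE -q-> SCAN -q-> DROP -q-> SCAN -r-> FREE -r-> DROP -r-> IDLE  → end IDLE, rejected
w3: Trace: FREE -p-> FREE -r-> DROP -p-> DROP -q-> SCAN -r-> FREE -p-> FREE -p-> FREE  → end FREE, accepted

w3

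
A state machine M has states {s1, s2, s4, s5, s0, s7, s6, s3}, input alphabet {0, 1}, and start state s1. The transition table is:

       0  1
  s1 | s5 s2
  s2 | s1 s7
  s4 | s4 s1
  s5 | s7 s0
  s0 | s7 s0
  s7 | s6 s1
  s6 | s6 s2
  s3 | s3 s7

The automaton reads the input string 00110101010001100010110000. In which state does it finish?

Trace: s1 -0-> s5 -0-> s7 -1-> s1 -1-> s2 -0-> s1 -1-> s2 -0-> s1 -1-> s2 -0-> s1 -1-> s2 -0-> s1 -0-> s5 -0-> s7 -1-> s1 -1-> s2 -0-> s1 -0-> s5 -0-> s7 -1-> s1 -0-> s5 -1-> s0 -1-> s0 -0-> s7 -0-> s6 -0-> s6 -0-> s6

s6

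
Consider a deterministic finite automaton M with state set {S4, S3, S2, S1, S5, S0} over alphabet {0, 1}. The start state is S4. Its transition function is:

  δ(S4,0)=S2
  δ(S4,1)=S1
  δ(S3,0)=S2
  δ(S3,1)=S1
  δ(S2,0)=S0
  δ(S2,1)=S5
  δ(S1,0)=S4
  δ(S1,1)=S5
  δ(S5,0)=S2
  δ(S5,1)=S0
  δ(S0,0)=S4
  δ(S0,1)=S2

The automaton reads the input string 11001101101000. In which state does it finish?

Trace: S4 -1-> S1 -1-> S5 -0-> S2 -0-> S0 -1-> S2 -1-> S5 -0-> S2 -1-> S5 -1-> S0 -0-> S4 -1-> S1 -0-> S4 -0-> S2 -0-> S0

S0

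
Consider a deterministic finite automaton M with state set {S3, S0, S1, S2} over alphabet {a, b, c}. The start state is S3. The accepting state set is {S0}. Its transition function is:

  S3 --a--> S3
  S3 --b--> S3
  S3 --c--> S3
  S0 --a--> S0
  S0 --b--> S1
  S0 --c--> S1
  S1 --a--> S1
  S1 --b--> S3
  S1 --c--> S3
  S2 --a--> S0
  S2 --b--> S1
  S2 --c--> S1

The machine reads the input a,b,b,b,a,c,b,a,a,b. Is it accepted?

S3 → S3 → S3 → S3 → S3 → S3 → S3 → S3 → S3 → S3 → S3
End state S3 is not accepting.

No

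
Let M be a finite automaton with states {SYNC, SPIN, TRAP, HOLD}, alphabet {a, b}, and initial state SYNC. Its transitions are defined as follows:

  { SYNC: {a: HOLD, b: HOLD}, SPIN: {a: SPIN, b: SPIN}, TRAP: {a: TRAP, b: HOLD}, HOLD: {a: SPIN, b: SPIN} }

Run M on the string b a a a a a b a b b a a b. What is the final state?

SPIN

SYNC → HOLD → SPIN → SPIN → SPIN → SPIN → SPIN → SPIN → SPIN → SPIN → SPIN → SPIN → SPIN → SPIN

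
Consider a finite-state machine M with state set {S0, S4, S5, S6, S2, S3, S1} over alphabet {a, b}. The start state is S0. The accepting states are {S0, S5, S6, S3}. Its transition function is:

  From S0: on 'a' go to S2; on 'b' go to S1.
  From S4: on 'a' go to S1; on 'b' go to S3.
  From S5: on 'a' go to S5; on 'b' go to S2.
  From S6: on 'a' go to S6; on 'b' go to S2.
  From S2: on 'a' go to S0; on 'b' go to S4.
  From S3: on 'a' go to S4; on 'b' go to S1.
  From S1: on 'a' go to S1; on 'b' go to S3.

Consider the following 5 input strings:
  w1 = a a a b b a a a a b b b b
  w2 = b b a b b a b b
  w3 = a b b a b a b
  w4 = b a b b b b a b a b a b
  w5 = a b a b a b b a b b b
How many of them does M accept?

w1:
  start at S0
  read 'a': S0 → S2
  read 'a': S2 → S0
  read 'a': S0 → S2
  read 'b': S2 → S4
  read 'b': S4 → S3
  read 'a': S3 → S4
  read 'a': S4 → S1
  read 'a': S1 → S1
  read 'a': S1 → S1
  read 'b': S1 → S3
  read 'b': S3 → S1
  read 'b': S1 → S3
  read 'b': S3 → S1
  end S1, rejected
w2:
  start at S0
  read 'b': S0 → S1
  read 'b': S1 → S3
  read 'a': S3 → S4
  read 'b': S4 → S3
  read 'b': S3 → S1
  read 'a': S1 → S1
  read 'b': S1 → S3
  read 'b': S3 → S1
  end S1, rejected
w3:
  start at S0
  read 'a': S0 → S2
  read 'b': S2 → S4
  read 'b': S4 → S3
  read 'a': S3 → S4
  read 'b': S4 → S3
  read 'a': S3 → S4
  read 'b': S4 → S3
  end S3, accepted
w4:
  start at S0
  read 'b': S0 → S1
  read 'a': S1 → S1
  read 'b': S1 → S3
  read 'b': S3 → S1
  read 'b': S1 → S3
  read 'b': S3 → S1
  read 'a': S1 → S1
  read 'b': S1 → S3
  read 'a': S3 → S4
  read 'b': S4 → S3
  read 'a': S3 → S4
  read 'b': S4 → S3
  end S3, accepted
w5:
  start at S0
  read 'a': S0 → S2
  read 'b': S2 → S4
  read 'a': S4 → S1
  read 'b': S1 → S3
  read 'a': S3 → S4
  read 'b': S4 → S3
  read 'b': S3 → S1
  read 'a': S1 → S1
  read 'b': S1 → S3
  read 'b': S3 → S1
  read 'b': S1 → S3
  end S3, accepted

3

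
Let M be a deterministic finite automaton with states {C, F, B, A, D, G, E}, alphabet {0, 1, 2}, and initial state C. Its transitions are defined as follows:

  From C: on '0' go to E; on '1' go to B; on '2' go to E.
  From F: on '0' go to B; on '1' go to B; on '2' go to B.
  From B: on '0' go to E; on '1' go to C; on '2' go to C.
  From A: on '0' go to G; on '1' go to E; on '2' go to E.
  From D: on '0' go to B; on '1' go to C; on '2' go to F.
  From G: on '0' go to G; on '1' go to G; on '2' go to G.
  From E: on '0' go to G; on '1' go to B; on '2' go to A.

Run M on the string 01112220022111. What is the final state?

Trace: C -0-> E -1-> B -1-> C -1-> B -2-> C -2-> E -2-> A -0-> G -0-> G -2-> G -2-> G -1-> G -1-> G -1-> G

G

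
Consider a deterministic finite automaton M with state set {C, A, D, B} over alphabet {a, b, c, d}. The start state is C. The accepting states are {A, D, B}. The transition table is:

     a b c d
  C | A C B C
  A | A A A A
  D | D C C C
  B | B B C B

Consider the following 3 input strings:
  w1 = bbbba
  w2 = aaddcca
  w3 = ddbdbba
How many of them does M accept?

w1:
  start at C
  read 'b': C → C
  read 'b': C → C
  read 'b': C → C
  read 'b': C → C
  read 'a': C → A
  end A, accepted
w2:
  start at C
  read 'a': C → A
  read 'a': A → A
  read 'd': A → A
  read 'd': A → A
  read 'c': A → A
  read 'c': A → A
  read 'a': A → A
  end A, accepted
w3:
  start at C
  read 'd': C → C
  read 'd': C → C
  read 'b': C → C
  read 'd': C → C
  read 'b': C → C
  read 'b': C → C
  read 'a': C → A
  end A, accepted

3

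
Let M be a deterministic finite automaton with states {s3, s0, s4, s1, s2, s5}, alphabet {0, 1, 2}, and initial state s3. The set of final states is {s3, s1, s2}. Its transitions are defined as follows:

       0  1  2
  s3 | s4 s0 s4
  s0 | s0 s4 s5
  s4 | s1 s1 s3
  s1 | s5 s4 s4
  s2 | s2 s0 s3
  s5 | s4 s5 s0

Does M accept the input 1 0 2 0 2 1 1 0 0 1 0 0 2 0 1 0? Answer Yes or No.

start at s3
read '1': s3 → s0
read '0': s0 → s0
read '2': s0 → s5
read '0': s5 → s4
read '2': s4 → s3
read '1': s3 → s0
read '1': s0 → s4
read '0': s4 → s1
read '0': s1 → s5
read '1': s5 → s5
read '0': s5 → s4
read '0': s4 → s1
read '2': s1 → s4
read '0': s4 → s1
read '1': s1 → s4
read '0': s4 → s1
End state s1 is accepting.

Yes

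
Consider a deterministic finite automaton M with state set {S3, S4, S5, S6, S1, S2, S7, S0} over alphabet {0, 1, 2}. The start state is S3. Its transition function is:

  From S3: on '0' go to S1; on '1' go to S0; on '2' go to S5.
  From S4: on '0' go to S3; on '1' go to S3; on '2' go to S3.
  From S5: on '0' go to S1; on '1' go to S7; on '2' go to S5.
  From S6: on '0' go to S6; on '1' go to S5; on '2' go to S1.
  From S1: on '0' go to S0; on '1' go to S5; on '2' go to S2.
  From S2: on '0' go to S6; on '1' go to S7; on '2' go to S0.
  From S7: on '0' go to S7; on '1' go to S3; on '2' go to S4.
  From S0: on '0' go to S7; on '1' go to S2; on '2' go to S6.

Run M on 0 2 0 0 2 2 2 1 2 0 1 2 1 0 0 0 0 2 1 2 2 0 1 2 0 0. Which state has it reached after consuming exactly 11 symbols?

S3

Trace: S3 -0-> S1 -2-> S2 -0-> S6 -0-> S6 -2-> S1 -2-> S2 -2-> S0 -1-> S2 -2-> S0 -0-> S7 -1-> S3
After 11 symbols: S3.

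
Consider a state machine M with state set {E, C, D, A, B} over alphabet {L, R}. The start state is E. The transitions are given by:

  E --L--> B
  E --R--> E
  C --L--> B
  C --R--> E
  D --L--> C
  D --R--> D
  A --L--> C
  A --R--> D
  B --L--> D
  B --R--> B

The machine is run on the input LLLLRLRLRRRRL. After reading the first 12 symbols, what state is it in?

E

E → B → D → C → B → B → D → D → C → E → E → E → E
After 12 symbols: E.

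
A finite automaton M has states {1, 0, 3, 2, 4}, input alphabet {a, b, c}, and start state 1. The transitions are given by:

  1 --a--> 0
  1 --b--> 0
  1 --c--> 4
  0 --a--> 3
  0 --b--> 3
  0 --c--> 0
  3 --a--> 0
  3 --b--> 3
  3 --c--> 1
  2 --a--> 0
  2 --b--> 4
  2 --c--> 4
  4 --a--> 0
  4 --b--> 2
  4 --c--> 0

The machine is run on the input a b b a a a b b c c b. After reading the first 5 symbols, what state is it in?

3

start at 1
read 'a': 1 → 0
read 'b': 0 → 3
read 'b': 3 → 3
read 'a': 3 → 0
read 'a': 0 → 3
After 5 symbols: 3.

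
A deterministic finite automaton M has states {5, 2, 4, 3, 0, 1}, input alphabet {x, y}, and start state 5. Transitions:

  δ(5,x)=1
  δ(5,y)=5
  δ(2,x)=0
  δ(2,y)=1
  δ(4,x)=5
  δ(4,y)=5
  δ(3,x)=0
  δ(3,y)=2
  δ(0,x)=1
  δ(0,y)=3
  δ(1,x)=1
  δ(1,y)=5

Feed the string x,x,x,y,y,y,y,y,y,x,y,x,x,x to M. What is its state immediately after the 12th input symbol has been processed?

1

5 → 1 → 1 → 1 → 5 → 5 → 5 → 5 → 5 → 5 → 1 → 5 → 1
After 12 symbols: 1.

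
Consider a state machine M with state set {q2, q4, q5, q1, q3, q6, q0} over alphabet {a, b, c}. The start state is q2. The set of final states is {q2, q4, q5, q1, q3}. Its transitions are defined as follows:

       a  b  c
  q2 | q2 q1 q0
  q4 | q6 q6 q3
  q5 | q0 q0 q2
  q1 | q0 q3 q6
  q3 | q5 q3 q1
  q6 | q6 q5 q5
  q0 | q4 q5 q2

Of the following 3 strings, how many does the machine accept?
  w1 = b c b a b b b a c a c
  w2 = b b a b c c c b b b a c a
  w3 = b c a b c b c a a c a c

2

w1:
  start at q2
  read 'b': q2 → q1
  read 'c': q1 → q6
  read 'b': q6 → q5
  read 'a': q5 → q0
  read 'b': q0 → q5
  read 'b': q5 → q0
  read 'b': q0 → q5
  read 'a': q5 → q0
  read 'c': q0 → q2
  read 'a': q2 → q2
  read 'c': q2 → q0
  end q0, rejected
w2:
  start at q2
  read 'b': q2 → q1
  read 'b': q1 → q3
  read 'a': q3 → q5
  read 'b': q5 → q0
  read 'c': q0 → q2
  read 'c': q2 → q0
  read 'c': q0 → q2
  read 'b': q2 → q1
  read 'b': q1 → q3
  read 'b': q3 → q3
  read 'a': q3 → q5
  read 'c': q5 → q2
  read 'a': q2 → q2
  end q2, accepted
w3:
  start at q2
  read 'b': q2 → q1
  read 'c': q1 → q6
  read 'a': q6 → q6
  read 'b': q6 → q5
  read 'c': q5 → q2
  read 'b': q2 → q1
  read 'c': q1 → q6
  read 'a': q6 → q6
  read 'a': q6 → q6
  read 'c': q6 → q5
  read 'a': q5 → q0
  read 'c': q0 → q2
  end q2, accepted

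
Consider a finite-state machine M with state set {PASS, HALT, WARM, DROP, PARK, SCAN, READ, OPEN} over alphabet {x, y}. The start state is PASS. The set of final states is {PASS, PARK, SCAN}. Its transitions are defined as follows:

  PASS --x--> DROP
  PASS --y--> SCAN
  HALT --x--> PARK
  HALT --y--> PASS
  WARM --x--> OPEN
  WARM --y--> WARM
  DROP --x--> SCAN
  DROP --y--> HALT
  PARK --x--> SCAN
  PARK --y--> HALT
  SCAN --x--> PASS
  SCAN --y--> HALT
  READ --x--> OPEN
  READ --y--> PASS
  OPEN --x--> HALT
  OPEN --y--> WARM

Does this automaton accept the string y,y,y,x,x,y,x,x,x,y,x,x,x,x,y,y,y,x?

PASS → SCAN → HALT → PASS → DROP → SCAN → HALT → PARK → SCAN → PASS → SCAN → PASS → DROP → SCAN → PASS → SCAN → HALT → PASS → DROP
End state DROP is not accepting.

No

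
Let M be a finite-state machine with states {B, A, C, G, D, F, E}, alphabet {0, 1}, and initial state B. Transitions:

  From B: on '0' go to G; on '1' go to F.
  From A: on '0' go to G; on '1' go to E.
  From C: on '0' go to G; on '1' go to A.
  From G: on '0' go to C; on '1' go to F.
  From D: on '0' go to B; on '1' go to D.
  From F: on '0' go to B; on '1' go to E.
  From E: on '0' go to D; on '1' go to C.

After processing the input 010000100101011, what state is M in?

E

B → G → F → B → G → C → G → F → B → G → F → B → F → B → F → E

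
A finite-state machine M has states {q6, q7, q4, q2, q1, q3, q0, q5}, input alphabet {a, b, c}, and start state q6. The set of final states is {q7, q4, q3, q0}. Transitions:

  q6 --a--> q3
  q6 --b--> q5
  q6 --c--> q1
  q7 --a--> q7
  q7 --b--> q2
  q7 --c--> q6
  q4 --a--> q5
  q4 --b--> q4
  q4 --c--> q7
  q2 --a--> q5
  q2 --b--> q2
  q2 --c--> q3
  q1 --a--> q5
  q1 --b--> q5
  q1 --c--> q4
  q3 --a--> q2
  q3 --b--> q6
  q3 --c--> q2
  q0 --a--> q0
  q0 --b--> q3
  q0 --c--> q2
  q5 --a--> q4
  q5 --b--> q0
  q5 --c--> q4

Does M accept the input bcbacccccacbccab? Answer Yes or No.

q6 → q5 → q4 → q4 → q5 → q4 → q7 → q6 → q1 → q4 → q5 → q4 → q4 → q7 → q6 → q3 → q6
End state q6 is not accepting.

No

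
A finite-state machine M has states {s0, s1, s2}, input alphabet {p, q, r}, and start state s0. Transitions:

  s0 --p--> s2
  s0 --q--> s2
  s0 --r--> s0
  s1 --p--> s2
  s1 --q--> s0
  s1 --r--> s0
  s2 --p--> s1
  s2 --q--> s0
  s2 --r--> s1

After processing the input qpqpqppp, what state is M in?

s2

start at s0
read 'q': s0 → s2
read 'p': s2 → s1
read 'q': s1 → s0
read 'p': s0 → s2
read 'q': s2 → s0
read 'p': s0 → s2
read 'p': s2 → s1
read 'p': s1 → s2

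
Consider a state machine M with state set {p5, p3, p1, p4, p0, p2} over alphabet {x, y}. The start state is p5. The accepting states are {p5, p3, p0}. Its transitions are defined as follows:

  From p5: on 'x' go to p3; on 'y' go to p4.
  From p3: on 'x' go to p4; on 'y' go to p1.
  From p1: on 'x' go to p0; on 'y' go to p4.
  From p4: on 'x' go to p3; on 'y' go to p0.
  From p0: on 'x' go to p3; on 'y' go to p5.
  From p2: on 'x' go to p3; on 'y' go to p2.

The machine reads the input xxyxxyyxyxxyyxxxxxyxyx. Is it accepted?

Yes

start at p5
read 'x': p5 → p3
read 'x': p3 → p4
read 'y': p4 → p0
read 'x': p0 → p3
read 'x': p3 → p4
read 'y': p4 → p0
read 'y': p0 → p5
read 'x': p5 → p3
read 'y': p3 → p1
read 'x': p1 → p0
read 'x': p0 → p3
read 'y': p3 → p1
read 'y': p1 → p4
read 'x': p4 → p3
read 'x': p3 → p4
read 'x': p4 → p3
read 'x': p3 → p4
read 'x': p4 → p3
read 'y': p3 → p1
read 'x': p1 → p0
read 'y': p0 → p5
read 'x': p5 → p3
End state p3 is accepting.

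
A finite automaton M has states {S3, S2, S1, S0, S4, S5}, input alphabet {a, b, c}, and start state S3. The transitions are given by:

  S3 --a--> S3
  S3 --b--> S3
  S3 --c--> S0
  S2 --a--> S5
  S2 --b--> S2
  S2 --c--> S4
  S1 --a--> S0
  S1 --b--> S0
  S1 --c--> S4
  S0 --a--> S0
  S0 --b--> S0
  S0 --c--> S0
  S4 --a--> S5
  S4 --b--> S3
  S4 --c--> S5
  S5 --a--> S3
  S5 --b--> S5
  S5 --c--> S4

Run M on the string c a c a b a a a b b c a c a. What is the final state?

S0

Trace: S3 -c-> S0 -a-> S0 -c-> S0 -a-> S0 -b-> S0 -a-> S0 -a-> S0 -a-> S0 -b-> S0 -b-> S0 -c-> S0 -a-> S0 -c-> S0 -a-> S0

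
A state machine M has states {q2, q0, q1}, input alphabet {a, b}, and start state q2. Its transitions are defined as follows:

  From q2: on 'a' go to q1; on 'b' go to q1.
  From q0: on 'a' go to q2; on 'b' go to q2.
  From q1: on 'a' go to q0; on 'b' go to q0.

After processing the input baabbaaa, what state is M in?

q0

Trace: q2 -b-> q1 -a-> q0 -a-> q2 -b-> q1 -b-> q0 -a-> q2 -a-> q1 -a-> q0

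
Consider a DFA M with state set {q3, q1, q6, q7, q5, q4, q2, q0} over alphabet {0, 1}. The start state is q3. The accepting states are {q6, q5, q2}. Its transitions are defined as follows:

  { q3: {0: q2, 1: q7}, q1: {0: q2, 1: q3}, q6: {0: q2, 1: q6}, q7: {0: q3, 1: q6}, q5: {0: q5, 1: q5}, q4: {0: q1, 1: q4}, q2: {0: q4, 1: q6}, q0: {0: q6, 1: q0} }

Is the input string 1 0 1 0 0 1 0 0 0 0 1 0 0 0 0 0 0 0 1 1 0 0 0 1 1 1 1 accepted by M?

Yes

q3 → q7 → q3 → q7 → q3 → q2 → q6 → q2 → q4 → q1 → q2 → q6 → q2 → q4 → q1 → q2 → q4 → q1 → q2 → q6 → q6 → q2 → q4 → q1 → q3 → q7 → q6 → q6
End state q6 is accepting.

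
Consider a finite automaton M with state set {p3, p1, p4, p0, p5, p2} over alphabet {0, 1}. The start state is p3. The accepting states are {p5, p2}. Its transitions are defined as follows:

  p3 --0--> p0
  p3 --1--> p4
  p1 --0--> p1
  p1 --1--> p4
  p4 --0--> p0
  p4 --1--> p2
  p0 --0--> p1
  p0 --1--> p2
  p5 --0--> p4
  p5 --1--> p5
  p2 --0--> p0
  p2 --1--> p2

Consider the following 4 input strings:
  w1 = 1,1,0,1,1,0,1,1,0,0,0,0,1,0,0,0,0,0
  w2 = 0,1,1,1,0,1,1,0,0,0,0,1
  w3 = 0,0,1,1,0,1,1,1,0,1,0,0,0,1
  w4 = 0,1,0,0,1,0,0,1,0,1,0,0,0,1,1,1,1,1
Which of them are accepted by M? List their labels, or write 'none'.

w4

w1:
  start at p3
  read '1': p3 → p4
  read '1': p4 → p2
  read '0': p2 → p0
  read '1': p0 → p2
  read '1': p2 → p2
  read '0': p2 → p0
  read '1': p0 → p2
  read '1': p2 → p2
  read '0': p2 → p0
  read '0': p0 → p1
  read '0': p1 → p1
  read '0': p1 → p1
  read '1': p1 → p4
  read '0': p4 → p0
  read '0': p0 → p1
  read '0': p1 → p1
  read '0': p1 → p1
  read '0': p1 → p1
  end p1, rejected
w2:
  start at p3
  read '0': p3 → p0
  read '1': p0 → p2
  read '1': p2 → p2
  read '1': p2 → p2
  read '0': p2 → p0
  read '1': p0 → p2
  read '1': p2 → p2
  read '0': p2 → p0
  read '0': p0 → p1
  read '0': p1 → p1
  read '0': p1 → p1
  read '1': p1 → p4
  end p4, rejected
w3:
  start at p3
  read '0': p3 → p0
  read '0': p0 → p1
  read '1': p1 → p4
  read '1': p4 → p2
  read '0': p2 → p0
  read '1': p0 → p2
  read '1': p2 → p2
  read '1': p2 → p2
  read '0': p2 → p0
  read '1': p0 → p2
  read '0': p2 → p0
  read '0': p0 → p1
  read '0': p1 → p1
  read '1': p1 → p4
  end p4, rejected
w4:
  start at p3
  read '0': p3 → p0
  read '1': p0 → p2
  read '0': p2 → p0
  read '0': p0 → p1
  read '1': p1 → p4
  read '0': p4 → p0
  read '0': p0 → p1
  read '1': p1 → p4
  read '0': p4 → p0
  read '1': p0 → p2
  read '0': p2 → p0
  read '0': p0 → p1
  read '0': p1 → p1
  read '1': p1 → p4
  read '1': p4 → p2
  read '1': p2 → p2
  read '1': p2 → p2
  read '1': p2 → p2
  end p2, accepted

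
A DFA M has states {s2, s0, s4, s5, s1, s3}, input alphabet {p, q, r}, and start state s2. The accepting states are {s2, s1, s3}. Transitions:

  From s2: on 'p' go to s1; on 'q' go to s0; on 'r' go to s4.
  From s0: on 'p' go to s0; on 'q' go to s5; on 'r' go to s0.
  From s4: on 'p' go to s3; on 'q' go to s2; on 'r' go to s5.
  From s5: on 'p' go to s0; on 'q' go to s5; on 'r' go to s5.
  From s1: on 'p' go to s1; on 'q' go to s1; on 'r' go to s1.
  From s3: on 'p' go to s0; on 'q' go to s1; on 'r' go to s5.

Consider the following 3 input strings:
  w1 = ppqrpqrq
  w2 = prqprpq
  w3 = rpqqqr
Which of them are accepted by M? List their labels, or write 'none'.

w1:
  start at s2
  read 'p': s2 → s1
  read 'p': s1 → s1
  read 'q': s1 → s1
  read 'r': s1 → s1
  read 'p': s1 → s1
  read 'q': s1 → s1
  read 'r': s1 → s1
  read 'q': s1 → s1
  end s1, accepted
w2:
  start at s2
  read 'p': s2 → s1
  read 'r': s1 → s1
  read 'q': s1 → s1
  read 'p': s1 → s1
  read 'r': s1 → s1
  read 'p': s1 → s1
  read 'q': s1 → s1
  end s1, accepted
w3:
  start at s2
  read 'r': s2 → s4
  read 'p': s4 → s3
  read 'q': s3 → s1
  read 'q': s1 → s1
  read 'q': s1 → s1
  read 'r': s1 → s1
  end s1, accepted

w1, w2, w3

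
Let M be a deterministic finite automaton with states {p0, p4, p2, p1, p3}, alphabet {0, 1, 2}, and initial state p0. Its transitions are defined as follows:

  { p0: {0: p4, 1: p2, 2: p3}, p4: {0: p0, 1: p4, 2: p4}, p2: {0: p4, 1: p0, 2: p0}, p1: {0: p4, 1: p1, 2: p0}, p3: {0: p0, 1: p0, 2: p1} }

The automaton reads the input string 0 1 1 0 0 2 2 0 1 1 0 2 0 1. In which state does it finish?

p2

p0 → p4 → p4 → p4 → p0 → p4 → p4 → p4 → p0 → p2 → p0 → p4 → p4 → p0 → p2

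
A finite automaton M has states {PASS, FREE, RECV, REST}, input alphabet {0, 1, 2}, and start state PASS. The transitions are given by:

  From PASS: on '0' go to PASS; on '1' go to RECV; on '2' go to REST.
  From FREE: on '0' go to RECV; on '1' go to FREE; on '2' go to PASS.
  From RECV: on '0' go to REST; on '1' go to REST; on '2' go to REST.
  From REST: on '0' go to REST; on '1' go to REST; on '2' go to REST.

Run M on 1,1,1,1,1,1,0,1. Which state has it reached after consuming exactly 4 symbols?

REST

Trace: PASS -1-> RECV -1-> REST -1-> REST -1-> REST
After 4 symbols: REST.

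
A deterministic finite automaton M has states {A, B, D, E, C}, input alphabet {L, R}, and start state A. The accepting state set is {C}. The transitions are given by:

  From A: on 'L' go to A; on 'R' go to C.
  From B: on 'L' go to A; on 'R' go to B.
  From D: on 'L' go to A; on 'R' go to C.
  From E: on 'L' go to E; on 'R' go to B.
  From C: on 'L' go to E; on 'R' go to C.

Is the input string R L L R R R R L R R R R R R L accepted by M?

No

A → C → E → E → B → B → B → B → A → C → C → C → C → C → C → E
End state E is not accepting.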